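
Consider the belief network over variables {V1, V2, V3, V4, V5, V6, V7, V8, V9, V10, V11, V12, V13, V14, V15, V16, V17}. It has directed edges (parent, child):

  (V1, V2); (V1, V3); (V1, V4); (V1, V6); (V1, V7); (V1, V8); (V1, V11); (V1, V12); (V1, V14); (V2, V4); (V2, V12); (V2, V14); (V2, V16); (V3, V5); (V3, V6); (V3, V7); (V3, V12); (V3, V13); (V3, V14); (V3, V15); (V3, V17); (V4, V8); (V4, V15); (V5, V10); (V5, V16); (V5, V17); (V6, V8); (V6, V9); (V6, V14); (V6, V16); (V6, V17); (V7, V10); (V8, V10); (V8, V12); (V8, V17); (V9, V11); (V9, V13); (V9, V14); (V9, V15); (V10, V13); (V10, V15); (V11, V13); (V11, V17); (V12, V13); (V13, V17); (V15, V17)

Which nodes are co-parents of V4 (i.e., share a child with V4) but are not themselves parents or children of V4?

{V3, V6, V9, V10}

Children of V4: V8, V15.
  V8: V1, V6
  V15: V3, V9, V10
Excluding nodes already adjacent to V4 (V1, V2, V8, V15), the co-parent-only contribution is {V3, V6, V9, V10}.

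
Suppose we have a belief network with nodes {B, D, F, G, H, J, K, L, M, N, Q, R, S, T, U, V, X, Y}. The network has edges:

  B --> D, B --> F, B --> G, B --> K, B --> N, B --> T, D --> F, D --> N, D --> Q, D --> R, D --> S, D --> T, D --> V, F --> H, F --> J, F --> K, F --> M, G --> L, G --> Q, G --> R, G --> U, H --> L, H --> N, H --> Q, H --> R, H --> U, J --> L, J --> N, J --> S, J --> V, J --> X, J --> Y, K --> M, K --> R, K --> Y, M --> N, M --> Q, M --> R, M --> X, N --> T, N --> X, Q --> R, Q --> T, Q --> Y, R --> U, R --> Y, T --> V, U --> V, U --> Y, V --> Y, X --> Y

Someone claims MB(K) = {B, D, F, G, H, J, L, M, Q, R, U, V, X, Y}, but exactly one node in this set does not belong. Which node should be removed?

L

Recall MB(v) = parents ∪ children ∪ spouses, where spouses are the other parents of v's children.
K's parents: B, F.
K's children: M, R, Y.
Parents of each child, excluding K:
  M also has parent F.
  R's other parents are D, G, H, M, Q.
  Y also has parents J, Q, R, U, V, X.
MB(K) = {B, D, F, G, H, J, M, Q, R, U, V, X, Y}.
L is neither a parent, child, nor co-parent of K, so it does not belong.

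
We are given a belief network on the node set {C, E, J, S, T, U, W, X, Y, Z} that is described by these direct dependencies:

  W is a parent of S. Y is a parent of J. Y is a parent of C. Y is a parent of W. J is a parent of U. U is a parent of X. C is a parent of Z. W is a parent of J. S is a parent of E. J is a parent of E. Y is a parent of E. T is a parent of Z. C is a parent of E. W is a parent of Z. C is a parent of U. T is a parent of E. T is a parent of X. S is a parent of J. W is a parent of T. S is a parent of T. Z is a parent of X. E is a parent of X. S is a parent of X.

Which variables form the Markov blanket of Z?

{C, E, S, T, U, W, X}

Children of Z: X.
Pa(Z) = {C, T, W}.
Co-parents of Z (other parents of its children):
  X's other parents are E, S, T, U.
So the Markov blanket of Z is {C, E, S, T, U, W, X}.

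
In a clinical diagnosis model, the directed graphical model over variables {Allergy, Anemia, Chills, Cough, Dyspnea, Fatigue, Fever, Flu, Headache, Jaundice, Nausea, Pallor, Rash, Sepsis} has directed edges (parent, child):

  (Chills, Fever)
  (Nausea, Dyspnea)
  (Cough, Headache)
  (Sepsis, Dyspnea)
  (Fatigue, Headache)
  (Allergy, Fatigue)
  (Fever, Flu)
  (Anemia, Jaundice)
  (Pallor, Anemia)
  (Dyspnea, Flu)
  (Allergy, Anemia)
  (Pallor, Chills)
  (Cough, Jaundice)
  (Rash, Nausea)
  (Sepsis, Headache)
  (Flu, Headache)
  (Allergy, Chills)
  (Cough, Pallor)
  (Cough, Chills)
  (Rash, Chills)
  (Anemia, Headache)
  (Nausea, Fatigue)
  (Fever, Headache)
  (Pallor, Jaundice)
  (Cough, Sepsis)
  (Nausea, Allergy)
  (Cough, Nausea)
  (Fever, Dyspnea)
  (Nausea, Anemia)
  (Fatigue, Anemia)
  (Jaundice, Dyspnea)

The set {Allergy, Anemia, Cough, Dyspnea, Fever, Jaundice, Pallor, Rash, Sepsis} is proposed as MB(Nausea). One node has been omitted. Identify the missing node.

Fatigue

Ch(Nausea) = {Allergy, Anemia, Dyspnea, Fatigue}.
Pa(Nausea) = {Cough, Rash}.
Co-parents of Nausea (other parents of its children):
  Allergy: no additional parents.
  Fatigue also has parent Allergy.
  Anemia also has parents Allergy, Fatigue, Pallor.
  Dyspnea's other parents are Fever, Jaundice, Sepsis.
MB(Nausea) = {Allergy, Anemia, Cough, Dyspnea, Fatigue, Fever, Jaundice, Pallor, Rash, Sepsis}.
Comparing with the claimed set, Fatigue is missing.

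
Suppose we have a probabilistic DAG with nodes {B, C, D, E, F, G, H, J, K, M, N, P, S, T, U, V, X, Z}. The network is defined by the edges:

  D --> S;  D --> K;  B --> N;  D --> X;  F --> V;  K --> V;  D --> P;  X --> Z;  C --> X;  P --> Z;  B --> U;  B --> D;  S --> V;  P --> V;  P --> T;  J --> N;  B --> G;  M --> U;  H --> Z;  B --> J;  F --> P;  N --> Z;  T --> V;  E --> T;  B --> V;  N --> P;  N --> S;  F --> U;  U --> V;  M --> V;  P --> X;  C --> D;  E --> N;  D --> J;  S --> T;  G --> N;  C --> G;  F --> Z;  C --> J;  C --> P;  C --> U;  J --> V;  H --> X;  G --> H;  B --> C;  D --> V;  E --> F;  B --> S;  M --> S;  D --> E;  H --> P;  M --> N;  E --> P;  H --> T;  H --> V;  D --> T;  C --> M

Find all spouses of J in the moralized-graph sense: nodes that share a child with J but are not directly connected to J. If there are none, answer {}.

{E, F, G, H, K, M, P, S, T, U}

Children of J: N, V.
  N's other parents are B, E, G, M.
  V's other parents are B, D, F, H, K, M, P, S, T, U.
Excluding nodes already adjacent to J (B, C, D, N, V), the co-parent-only contribution is {E, F, G, H, K, M, P, S, T, U}.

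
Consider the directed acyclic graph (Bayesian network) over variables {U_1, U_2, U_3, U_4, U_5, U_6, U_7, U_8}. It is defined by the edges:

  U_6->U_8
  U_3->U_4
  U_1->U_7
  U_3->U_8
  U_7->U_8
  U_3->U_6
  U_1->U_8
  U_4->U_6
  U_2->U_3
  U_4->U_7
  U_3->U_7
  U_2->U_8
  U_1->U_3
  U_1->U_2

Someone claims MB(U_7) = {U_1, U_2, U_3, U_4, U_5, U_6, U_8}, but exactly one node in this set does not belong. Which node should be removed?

U_5

A node's Markov blanket = Pa ∪ Ch ∪ (parents of Ch other than the node itself).
Parents of U_7: U_1, U_3, U_4.
U_7's children: U_8.
Co-parents of U_7 (other parents of its children):
  U_8: U_1, U_2, U_3, U_6
MB(U_7) = {U_1, U_2, U_3, U_4, U_6, U_8}.
U_5 is neither a parent, child, nor co-parent of U_7, so it does not belong.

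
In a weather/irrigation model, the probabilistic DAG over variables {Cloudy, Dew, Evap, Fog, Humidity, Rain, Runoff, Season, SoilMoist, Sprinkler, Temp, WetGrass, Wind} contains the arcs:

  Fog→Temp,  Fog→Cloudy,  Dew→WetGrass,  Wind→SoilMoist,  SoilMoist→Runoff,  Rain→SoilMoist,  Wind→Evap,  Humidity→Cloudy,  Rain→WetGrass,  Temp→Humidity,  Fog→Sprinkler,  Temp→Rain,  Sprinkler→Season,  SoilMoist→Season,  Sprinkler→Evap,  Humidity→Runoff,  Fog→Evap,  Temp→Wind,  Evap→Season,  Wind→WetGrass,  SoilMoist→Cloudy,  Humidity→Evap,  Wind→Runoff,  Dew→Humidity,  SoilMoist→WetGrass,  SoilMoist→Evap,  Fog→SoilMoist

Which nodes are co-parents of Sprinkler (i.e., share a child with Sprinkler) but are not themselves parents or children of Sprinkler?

Children of Sprinkler: Evap, Season.
  Evap: Fog, Humidity, SoilMoist, Wind
  Season: Evap, SoilMoist
Excluding nodes already adjacent to Sprinkler (Evap, Fog, Season), the co-parent-only contribution is {Humidity, SoilMoist, Wind}.

{Humidity, SoilMoist, Wind}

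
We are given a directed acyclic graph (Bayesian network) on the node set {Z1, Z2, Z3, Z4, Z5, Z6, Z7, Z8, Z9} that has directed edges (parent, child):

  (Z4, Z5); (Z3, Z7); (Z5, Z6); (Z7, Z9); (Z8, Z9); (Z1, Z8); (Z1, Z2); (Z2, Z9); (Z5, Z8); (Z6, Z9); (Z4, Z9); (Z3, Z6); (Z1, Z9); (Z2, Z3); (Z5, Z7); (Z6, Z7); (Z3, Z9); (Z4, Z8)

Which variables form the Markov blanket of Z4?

{Z1, Z2, Z3, Z5, Z6, Z7, Z8, Z9}

Children of Z4: Z5, Z8, Z9.
Z4's parents: none.
Other parents of Z4's children:
  Z5: —
  Z8: Z1, Z5
  Z9: Z1, Z2, Z3, Z6, Z7, Z8
Union: {} ∪ {Z5, Z8, Z9} ∪ {Z1, Z2, Z3, Z5, Z6, Z7, Z8} = {Z1, Z2, Z3, Z5, Z6, Z7, Z8, Z9}.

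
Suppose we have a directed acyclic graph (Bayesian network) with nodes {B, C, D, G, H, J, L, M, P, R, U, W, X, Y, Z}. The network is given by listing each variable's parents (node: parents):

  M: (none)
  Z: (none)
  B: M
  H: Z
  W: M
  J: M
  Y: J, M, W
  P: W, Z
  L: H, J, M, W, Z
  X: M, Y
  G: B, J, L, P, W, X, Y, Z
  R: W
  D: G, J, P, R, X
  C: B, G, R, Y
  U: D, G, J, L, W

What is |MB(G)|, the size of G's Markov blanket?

A node's Markov blanket = Pa ∪ Ch ∪ (parents of Ch other than the node itself).
G's children: C, D, U.
Parents of G: B, J, L, P, W, X, Y, Z.
Co-parents of G (other parents of its children):
  D's other parents are J, P, R, X.
  parents(C) \ {G} = {B, R, Y}.
  U also has parents D, J, L, W.
MB(G) = {B, C, D, J, L, P, R, U, W, X, Y, Z}, which has 12 nodes.

12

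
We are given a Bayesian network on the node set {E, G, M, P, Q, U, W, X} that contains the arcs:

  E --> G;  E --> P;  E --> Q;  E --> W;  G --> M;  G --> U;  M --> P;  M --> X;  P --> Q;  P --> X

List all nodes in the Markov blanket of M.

{E, G, P, X}

Parents of M: G.
M's children: P, X.
Parents of each child, excluding M:
  P also has parent E.
  X's other parent is P.
MB(M) = {E, G, P, X}.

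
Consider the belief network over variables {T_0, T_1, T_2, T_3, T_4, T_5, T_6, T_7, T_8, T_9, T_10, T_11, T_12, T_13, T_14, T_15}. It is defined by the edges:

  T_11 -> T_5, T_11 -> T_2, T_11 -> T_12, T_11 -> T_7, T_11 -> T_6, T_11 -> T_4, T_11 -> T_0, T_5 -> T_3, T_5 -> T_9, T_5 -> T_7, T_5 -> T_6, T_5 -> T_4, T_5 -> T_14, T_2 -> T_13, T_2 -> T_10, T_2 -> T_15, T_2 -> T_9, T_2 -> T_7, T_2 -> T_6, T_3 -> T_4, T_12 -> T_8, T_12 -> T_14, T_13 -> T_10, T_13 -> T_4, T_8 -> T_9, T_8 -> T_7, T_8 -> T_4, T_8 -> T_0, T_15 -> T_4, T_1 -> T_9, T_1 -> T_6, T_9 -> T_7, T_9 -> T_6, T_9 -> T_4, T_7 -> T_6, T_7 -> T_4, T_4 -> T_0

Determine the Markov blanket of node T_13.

By definition, MB(T_13) is built from T_13's parents, T_13's children, and the co-parents of T_13.
Pa(T_13) = {T_2}.
Children of T_13: T_4, T_10.
Co-parents of T_13 (other parents of its children):
  T_10's other parent is T_2.
  T_4's other parents are T_3, T_5, T_7, T_8, T_9, T_11, T_15.
Union: {T_2} ∪ {T_4, T_10} ∪ {T_2, T_3, T_5, T_7, T_8, T_9, T_11, T_15} = {T_2, T_3, T_4, T_5, T_7, T_8, T_9, T_10, T_11, T_15}.

{T_2, T_3, T_4, T_5, T_7, T_8, T_9, T_10, T_11, T_15}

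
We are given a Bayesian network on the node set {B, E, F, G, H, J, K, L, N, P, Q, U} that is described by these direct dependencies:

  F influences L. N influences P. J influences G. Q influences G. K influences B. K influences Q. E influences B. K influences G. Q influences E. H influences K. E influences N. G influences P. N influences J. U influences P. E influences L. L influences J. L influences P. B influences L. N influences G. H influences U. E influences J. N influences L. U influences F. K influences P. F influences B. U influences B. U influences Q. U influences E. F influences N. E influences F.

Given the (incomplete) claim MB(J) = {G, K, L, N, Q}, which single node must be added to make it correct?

E

By definition, MB(J) is built from J's parents, J's children, and the co-parents of J.
J's parents: E, L, N.
Ch(J) = {G}.
For each child, the remaining parents (spouses of J):
  G: K, N, Q
MB(J) = {E, G, K, L, N, Q}.
Comparing with the claimed set, E is missing.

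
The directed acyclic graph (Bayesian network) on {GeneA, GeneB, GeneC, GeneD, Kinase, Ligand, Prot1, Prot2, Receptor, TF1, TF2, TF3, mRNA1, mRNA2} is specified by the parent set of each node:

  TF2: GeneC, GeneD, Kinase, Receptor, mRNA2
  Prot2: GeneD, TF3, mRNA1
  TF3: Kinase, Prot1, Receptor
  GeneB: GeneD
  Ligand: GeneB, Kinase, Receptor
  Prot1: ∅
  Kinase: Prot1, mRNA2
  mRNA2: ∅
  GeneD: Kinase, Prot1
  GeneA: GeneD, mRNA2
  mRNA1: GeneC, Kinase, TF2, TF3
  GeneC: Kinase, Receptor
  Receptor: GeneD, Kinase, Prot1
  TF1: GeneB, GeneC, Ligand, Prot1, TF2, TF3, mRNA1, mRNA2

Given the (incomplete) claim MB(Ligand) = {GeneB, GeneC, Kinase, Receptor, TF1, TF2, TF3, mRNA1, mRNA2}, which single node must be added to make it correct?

Ch(Ligand) = {TF1}.
Ligand has parents GeneB, Kinase, Receptor.
Other parents of Ligand's children:
  parents(TF1) \ {Ligand} = {GeneB, GeneC, Prot1, TF2, TF3, mRNA1, mRNA2}.
MB(Ligand) = {GeneB, GeneC, Kinase, Prot1, Receptor, TF1, TF2, TF3, mRNA1, mRNA2}.
Comparing with the claimed set, Prot1 is missing.

Prot1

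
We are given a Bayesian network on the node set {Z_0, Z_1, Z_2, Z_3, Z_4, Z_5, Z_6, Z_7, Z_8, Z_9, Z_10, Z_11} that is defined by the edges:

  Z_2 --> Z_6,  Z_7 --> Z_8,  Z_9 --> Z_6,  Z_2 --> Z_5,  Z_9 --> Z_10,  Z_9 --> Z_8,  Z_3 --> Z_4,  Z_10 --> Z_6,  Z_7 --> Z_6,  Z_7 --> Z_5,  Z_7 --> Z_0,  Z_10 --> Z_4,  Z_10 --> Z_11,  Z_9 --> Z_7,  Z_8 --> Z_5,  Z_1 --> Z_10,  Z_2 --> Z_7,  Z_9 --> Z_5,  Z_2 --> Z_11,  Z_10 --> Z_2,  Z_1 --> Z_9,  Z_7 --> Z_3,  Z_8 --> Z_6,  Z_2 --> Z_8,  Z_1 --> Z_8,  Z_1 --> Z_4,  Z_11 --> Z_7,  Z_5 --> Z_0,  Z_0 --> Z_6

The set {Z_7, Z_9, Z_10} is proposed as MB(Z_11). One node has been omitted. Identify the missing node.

Z_11's children: Z_7.
Z_11's parents: Z_2, Z_10.
Parents of each child, excluding Z_11:
  Z_7: Z_2, Z_9
MB(Z_11) = {Z_2, Z_7, Z_9, Z_10}.
Comparing with the claimed set, Z_2 is missing.

Z_2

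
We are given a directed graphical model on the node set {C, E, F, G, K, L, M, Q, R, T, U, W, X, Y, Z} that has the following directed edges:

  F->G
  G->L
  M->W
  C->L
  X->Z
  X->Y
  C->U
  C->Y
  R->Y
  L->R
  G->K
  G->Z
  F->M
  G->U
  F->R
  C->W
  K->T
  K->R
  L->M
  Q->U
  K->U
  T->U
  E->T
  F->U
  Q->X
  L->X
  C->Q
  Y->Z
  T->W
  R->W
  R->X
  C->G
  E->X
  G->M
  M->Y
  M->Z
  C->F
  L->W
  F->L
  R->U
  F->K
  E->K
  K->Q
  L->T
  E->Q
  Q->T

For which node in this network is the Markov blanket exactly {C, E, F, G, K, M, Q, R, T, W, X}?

L

The target node must have every member of {C, E, F, G, K, M, Q, R, T, W, X} as a parent, child, or co-parent, and no others.
Parents of L: C, F, G; children: M, R, T, W, X; co-parents: C, E, F, G, K, M, Q, R, T.
These exactly cover the given set, so the node is L.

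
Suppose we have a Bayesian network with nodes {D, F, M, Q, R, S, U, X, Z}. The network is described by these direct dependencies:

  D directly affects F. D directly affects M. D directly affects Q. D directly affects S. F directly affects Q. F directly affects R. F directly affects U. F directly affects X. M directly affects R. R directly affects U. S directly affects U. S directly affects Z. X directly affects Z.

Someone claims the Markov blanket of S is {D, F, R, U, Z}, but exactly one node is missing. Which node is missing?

The Markov blanket of a node is its parents, its children, and the other parents of its children.
Parents of S: D.
Ch(S) = {U, Z}.
Parents of each child, excluding S:
  parents(U) \ {S} = {F, R}.
  Z's other parent is X.
MB(S) = {D, F, R, U, X, Z}.
Comparing with the claimed set, X is missing.

X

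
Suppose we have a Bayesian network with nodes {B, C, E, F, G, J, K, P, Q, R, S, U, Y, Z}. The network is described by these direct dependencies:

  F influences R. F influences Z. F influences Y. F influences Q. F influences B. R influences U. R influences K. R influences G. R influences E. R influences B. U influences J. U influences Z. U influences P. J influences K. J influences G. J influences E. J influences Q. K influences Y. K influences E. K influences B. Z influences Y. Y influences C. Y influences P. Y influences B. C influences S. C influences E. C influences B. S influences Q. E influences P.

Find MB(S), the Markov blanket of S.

{C, F, J, Q}

S has parent C.
S's children: Q.
Other parents of S's children:
  Q also has parents F, J.
Union: {C} ∪ {Q} ∪ {F, J} = {C, F, J, Q}.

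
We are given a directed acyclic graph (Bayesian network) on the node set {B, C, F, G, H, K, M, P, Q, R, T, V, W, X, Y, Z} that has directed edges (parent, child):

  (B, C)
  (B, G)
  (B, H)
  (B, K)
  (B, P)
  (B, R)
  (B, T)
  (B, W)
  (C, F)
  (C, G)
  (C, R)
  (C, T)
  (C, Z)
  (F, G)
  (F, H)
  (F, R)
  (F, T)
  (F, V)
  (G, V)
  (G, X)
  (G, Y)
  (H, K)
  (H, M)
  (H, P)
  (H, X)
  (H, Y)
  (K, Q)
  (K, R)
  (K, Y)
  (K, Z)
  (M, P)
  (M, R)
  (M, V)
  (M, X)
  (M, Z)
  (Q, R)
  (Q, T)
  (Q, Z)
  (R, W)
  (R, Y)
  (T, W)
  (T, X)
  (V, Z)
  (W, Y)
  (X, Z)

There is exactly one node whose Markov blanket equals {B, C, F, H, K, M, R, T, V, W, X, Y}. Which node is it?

The target node must have every member of {B, C, F, H, K, M, R, T, V, W, X, Y} as a parent, child, or co-parent, and no others.
Parents of G: B, C, F; children: V, X, Y; co-parents: F, H, K, M, R, T, W.
These exactly cover the given set, so the node is G.

G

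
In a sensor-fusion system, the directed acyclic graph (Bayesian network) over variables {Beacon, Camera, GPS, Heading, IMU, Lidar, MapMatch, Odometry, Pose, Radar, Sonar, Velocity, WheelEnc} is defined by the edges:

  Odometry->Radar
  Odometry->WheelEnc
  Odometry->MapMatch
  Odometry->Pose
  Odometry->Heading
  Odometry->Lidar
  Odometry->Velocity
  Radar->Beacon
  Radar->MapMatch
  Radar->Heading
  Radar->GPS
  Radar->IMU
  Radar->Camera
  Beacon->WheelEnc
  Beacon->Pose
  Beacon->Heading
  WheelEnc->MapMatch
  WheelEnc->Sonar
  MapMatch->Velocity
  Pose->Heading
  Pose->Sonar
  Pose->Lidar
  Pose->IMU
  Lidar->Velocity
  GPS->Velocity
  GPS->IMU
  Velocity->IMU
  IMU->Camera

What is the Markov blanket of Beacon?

Children of Beacon: Heading, Pose, WheelEnc.
Parents of Beacon: Radar.
For each child, the remaining parents (spouses of Beacon):
  WheelEnc also has parent Odometry.
  Pose's other parent is Odometry.
  parents(Heading) \ {Beacon} = {Odometry, Pose, Radar}.
Union: {Radar} ∪ {Heading, Pose, WheelEnc} ∪ {Odometry, Pose, Radar} = {Heading, Odometry, Pose, Radar, WheelEnc}.

{Heading, Odometry, Pose, Radar, WheelEnc}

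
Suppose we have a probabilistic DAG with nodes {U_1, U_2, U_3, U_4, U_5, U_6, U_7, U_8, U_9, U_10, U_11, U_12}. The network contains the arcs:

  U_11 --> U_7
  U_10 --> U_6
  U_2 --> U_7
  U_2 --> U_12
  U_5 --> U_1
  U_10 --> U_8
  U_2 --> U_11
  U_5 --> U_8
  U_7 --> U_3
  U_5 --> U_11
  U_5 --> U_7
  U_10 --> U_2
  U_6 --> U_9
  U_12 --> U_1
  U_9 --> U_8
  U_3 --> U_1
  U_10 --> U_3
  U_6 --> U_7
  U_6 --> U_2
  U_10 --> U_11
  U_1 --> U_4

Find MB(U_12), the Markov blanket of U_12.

{U_1, U_2, U_3, U_5}

U_12's parents: U_2.
U_12 has child U_1.
For each child, the remaining parents (spouses of U_12):
  U_1's other parents are U_3, U_5.
Union: {U_2} ∪ {U_1} ∪ {U_3, U_5} = {U_1, U_2, U_3, U_5}.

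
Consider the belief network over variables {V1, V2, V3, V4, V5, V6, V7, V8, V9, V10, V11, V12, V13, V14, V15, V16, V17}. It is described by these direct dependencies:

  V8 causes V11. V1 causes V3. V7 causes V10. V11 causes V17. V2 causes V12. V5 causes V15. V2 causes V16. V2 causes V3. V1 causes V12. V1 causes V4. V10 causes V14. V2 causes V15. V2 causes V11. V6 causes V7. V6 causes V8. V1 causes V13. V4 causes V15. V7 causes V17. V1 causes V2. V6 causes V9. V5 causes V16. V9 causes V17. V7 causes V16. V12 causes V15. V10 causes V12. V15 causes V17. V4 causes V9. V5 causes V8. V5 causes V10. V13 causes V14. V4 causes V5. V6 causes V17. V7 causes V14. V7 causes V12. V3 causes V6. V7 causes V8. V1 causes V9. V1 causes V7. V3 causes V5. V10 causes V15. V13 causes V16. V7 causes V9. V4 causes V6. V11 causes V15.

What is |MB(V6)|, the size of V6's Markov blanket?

By definition, MB(V6) is built from V6's parents, V6's children, and the co-parents of V6.
V6's parents: V3, V4.
Ch(V6) = {V7, V8, V9, V17}.
Co-parents of V6 (other parents of its children):
  V7's other parent is V1.
  parents(V8) \ {V6} = {V5, V7}.
  V9 also has parents V1, V4, V7.
  V17's other parents are V7, V9, V11, V15.
MB(V6) = {V1, V3, V4, V5, V7, V8, V9, V11, V15, V17}, which has 10 nodes.

10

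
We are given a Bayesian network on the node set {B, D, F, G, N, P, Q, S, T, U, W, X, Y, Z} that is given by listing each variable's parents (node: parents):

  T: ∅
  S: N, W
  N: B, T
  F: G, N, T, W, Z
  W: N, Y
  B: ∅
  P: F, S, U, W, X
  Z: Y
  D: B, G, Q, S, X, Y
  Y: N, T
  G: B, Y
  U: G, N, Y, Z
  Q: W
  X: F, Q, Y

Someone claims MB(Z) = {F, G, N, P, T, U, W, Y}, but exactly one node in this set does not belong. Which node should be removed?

P

A node's Markov blanket = Pa ∪ Ch ∪ (parents of Ch other than the node itself).
Ch(Z) = {F, U}.
Z has parent Y.
Co-parents of Z (other parents of its children):
  parents(F) \ {Z} = {G, N, T, W}.
  parents(U) \ {Z} = {G, N, Y}.
MB(Z) = {F, G, N, T, U, W, Y}.
P is neither a parent, child, nor co-parent of Z, so it does not belong.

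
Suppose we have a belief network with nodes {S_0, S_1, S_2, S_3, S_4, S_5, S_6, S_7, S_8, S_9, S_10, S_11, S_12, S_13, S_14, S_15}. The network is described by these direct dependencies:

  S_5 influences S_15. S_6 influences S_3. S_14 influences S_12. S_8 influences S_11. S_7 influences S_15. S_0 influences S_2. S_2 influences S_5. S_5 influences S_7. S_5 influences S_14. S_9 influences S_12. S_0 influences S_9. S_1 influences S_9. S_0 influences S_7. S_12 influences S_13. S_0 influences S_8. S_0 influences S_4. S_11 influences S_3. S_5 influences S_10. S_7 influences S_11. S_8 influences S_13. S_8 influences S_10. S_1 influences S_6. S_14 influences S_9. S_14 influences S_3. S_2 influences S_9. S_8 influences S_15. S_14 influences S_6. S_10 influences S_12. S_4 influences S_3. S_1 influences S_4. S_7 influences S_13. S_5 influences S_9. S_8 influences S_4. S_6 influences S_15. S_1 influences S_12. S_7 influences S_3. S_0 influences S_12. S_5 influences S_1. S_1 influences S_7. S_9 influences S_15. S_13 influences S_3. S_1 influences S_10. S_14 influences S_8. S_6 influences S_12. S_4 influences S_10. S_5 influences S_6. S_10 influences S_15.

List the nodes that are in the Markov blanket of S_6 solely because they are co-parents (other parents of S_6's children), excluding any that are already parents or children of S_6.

Children of S_6: S_3, S_12, S_15.
  S_15: S_5, S_7, S_8, S_9, S_10
  S_12: S_0, S_1, S_9, S_10, S_14
  S_3: S_4, S_7, S_11, S_13, S_14
Excluding nodes already adjacent to S_6 (S_1, S_3, S_5, S_12, S_14, S_15), the co-parent-only contribution is {S_0, S_4, S_7, S_8, S_9, S_10, S_11, S_13}.

{S_0, S_4, S_7, S_8, S_9, S_10, S_11, S_13}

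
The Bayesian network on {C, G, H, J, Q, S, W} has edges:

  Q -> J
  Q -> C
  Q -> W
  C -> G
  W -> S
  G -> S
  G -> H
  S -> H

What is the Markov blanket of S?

Recall MB(v) = parents ∪ children ∪ spouses, where spouses are the other parents of v's children.
Ch(S) = {H}.
S has parents G, W.
Other parents of S's children:
  H also has parent G.
MB(S) = {G, H, W}.

{G, H, W}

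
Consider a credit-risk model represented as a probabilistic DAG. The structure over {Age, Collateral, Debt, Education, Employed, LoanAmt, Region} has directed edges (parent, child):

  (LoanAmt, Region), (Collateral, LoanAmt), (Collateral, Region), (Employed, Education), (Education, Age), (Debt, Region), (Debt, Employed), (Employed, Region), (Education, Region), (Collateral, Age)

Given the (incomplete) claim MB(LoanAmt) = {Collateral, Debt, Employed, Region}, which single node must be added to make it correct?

Education

A node's Markov blanket = Pa ∪ Ch ∪ (parents of Ch other than the node itself).
LoanAmt has parent Collateral.
LoanAmt's children: Region.
Co-parents of LoanAmt (other parents of its children):
  Region: Collateral, Debt, Education, Employed
MB(LoanAmt) = {Collateral, Debt, Education, Employed, Region}.
Comparing with the claimed set, Education is missing.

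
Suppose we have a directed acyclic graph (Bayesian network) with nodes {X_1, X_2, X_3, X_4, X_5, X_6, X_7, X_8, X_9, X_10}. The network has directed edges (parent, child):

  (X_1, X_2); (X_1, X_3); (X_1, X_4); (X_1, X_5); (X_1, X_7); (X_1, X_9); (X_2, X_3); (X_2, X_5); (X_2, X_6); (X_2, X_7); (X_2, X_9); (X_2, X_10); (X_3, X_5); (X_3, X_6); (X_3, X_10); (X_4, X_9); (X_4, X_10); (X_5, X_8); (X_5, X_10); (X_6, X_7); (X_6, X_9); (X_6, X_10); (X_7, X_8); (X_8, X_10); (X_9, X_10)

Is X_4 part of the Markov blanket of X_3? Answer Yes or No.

Yes

X_4 is a co-parent of X_3: both are parents of X_10.
So X_4 ∈ MB(X_3).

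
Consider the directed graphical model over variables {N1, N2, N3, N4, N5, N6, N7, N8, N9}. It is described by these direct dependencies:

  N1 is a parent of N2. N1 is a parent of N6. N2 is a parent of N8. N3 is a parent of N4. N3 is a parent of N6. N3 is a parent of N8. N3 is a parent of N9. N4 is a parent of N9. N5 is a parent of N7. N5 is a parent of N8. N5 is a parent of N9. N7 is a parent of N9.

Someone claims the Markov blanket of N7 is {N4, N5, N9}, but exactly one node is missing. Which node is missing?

Pa(N7) = {N5}.
Ch(N7) = {N9}.
Co-parents of N7 (other parents of its children):
  N9 also has parents N3, N4, N5.
MB(N7) = {N3, N4, N5, N9}.
Comparing with the claimed set, N3 is missing.

N3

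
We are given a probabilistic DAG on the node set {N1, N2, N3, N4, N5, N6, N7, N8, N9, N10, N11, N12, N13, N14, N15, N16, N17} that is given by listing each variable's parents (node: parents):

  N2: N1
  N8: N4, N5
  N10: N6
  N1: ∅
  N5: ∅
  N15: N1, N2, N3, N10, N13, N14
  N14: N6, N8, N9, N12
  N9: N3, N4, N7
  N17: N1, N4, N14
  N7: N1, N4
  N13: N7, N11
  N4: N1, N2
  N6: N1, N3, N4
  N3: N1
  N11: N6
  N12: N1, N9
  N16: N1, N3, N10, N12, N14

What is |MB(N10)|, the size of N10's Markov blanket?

Pa(N10) = {N6}.
Children of N10: N15, N16.
Other parents of N10's children:
  parents(N15) \ {N10} = {N1, N2, N3, N13, N14}.
  N16 also has parents N1, N3, N12, N14.
MB(N10) = {N1, N2, N3, N6, N12, N13, N14, N15, N16}, which has 9 nodes.

9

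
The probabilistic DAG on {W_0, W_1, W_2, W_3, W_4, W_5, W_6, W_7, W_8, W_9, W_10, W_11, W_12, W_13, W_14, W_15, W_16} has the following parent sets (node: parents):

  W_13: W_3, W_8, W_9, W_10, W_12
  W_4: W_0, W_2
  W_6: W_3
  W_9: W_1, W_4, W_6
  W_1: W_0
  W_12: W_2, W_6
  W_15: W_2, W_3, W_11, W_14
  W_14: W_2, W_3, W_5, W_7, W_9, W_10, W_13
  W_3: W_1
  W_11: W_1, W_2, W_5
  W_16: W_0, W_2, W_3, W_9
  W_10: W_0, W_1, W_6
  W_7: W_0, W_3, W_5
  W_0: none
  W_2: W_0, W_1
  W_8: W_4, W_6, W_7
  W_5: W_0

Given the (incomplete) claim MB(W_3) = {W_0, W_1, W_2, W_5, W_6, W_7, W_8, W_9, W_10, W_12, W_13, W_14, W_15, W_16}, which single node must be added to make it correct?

Ch(W_3) = {W_6, W_7, W_13, W_14, W_15, W_16}.
Parents of W_3: W_1.
Co-parents of W_3 (other parents of its children):
  W_6 has no other parent.
  W_7's other parents are W_0, W_5.
  parents(W_13) \ {W_3} = {W_8, W_9, W_10, W_12}.
  parents(W_14) \ {W_3} = {W_2, W_5, W_7, W_9, W_10, W_13}.
  parents(W_15) \ {W_3} = {W_2, W_11, W_14}.
  W_16's other parents are W_0, W_2, W_9.
MB(W_3) = {W_0, W_1, W_2, W_5, W_6, W_7, W_8, W_9, W_10, W_11, W_12, W_13, W_14, W_15, W_16}.
Comparing with the claimed set, W_11 is missing.

W_11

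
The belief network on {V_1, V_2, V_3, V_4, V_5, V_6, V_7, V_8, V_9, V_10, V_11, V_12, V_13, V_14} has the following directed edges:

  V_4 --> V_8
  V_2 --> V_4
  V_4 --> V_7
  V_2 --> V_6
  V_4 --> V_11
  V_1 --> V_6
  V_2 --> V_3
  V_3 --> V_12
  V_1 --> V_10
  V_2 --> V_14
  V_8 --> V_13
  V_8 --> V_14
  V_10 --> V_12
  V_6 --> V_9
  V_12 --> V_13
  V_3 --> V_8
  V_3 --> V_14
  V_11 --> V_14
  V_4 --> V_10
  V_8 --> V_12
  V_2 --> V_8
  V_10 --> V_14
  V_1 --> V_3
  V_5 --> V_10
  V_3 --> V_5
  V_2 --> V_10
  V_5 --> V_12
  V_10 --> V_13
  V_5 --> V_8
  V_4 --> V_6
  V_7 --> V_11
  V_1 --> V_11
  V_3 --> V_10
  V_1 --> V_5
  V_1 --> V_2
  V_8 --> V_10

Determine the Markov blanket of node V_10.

V_10's parents: V_1, V_2, V_3, V_4, V_5, V_8.
V_10 has children V_12, V_13, V_14.
Co-parents of V_10 (other parents of its children):
  V_12's other parents are V_3, V_5, V_8.
  V_13's other parents are V_8, V_12.
  parents(V_14) \ {V_10} = {V_2, V_3, V_8, V_11}.
MB(V_10) = {V_1, V_2, V_3, V_4, V_5, V_8, V_11, V_12, V_13, V_14}.

{V_1, V_2, V_3, V_4, V_5, V_8, V_11, V_12, V_13, V_14}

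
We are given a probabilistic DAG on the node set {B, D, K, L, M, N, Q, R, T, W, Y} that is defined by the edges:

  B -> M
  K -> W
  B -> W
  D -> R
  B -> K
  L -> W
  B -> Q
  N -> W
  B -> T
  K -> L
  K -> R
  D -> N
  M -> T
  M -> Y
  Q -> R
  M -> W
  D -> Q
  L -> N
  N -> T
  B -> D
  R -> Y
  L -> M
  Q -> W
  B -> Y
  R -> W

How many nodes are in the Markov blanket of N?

Pa(N) = {D, L}.
Children of N: T, W.
Other parents of N's children:
  T: B, M
  W: B, K, L, M, Q, R
MB(N) = {B, D, K, L, M, Q, R, T, W}, which has 9 nodes.

9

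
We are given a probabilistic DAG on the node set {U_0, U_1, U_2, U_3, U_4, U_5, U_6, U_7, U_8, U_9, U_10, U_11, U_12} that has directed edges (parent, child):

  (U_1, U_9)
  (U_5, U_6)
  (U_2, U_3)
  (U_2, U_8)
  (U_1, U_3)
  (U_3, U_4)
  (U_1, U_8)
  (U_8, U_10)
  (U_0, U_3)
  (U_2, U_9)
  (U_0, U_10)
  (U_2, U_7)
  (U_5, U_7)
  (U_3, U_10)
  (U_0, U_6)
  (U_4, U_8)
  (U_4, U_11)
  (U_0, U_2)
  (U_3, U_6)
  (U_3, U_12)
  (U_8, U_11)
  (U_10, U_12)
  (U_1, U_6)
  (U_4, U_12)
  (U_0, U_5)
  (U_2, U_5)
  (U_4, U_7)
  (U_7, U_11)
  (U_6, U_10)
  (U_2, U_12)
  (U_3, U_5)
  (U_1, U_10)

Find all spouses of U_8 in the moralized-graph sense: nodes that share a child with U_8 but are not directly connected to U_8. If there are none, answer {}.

Children of U_8: U_10, U_11.
  U_10 also has parents U_0, U_1, U_3, U_6.
  U_11 also has parents U_4, U_7.
Excluding nodes already adjacent to U_8 (U_1, U_2, U_4, U_10, U_11), the co-parent-only contribution is {U_0, U_3, U_6, U_7}.

{U_0, U_3, U_6, U_7}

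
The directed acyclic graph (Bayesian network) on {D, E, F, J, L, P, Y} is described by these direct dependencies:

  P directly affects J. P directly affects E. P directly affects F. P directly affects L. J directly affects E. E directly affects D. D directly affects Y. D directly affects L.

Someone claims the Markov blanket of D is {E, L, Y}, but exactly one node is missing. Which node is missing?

D's parents: E.
Ch(D) = {L, Y}.
Co-parents of D (other parents of its children):
  Y: —
  L: P
MB(D) = {E, L, P, Y}.
Comparing with the claimed set, P is missing.

P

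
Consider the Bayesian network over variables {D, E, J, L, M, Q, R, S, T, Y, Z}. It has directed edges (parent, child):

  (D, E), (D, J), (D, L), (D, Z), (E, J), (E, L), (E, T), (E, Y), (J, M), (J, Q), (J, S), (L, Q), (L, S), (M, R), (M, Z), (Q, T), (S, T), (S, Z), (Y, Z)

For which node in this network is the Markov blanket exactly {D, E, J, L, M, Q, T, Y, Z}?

The target node must have every member of {D, E, J, L, M, Q, T, Y, Z} as a parent, child, or co-parent, and no others.
Parents of S: J, L; children: T, Z; co-parents: D, E, M, Q, Y.
These exactly cover the given set, so the node is S.

S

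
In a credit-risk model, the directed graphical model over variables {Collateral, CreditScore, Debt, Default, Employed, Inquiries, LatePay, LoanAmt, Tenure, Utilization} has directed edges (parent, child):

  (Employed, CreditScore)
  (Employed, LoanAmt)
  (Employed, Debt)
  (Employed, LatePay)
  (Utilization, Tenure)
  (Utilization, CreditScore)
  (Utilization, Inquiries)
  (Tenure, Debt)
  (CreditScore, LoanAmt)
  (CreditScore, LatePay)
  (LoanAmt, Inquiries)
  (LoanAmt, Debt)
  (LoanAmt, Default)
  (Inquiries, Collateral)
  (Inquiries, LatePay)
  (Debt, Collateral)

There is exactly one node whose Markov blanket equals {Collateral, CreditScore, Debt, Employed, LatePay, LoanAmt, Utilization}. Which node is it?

The target node must have every member of {Collateral, CreditScore, Debt, Employed, LatePay, LoanAmt, Utilization} as a parent, child, or co-parent, and no others.
Parents of Inquiries: LoanAmt, Utilization; children: Collateral, LatePay; co-parents: CreditScore, Debt, Employed.
These exactly cover the given set, so the node is Inquiries.

Inquiries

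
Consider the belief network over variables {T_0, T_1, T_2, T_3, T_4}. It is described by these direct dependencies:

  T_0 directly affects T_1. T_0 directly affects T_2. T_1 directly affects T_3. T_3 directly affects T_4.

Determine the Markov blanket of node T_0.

{T_1, T_2}

T_0's children: T_1, T_2.
Parents of T_0: none.
Parents of each child, excluding T_0:
  T_1: no additional parents.
  T_2: no additional parents.
So the Markov blanket of T_0 is {T_1, T_2}.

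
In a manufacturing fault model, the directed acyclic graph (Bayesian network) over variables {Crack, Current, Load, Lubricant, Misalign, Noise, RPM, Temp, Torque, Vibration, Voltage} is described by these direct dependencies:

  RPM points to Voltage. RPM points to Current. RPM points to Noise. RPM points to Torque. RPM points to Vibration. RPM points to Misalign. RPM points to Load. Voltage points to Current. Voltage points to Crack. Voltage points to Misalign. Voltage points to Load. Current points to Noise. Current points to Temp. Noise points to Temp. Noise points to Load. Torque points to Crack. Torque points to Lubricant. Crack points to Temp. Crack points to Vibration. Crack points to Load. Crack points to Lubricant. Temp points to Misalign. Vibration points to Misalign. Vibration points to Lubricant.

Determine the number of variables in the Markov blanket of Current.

Pa(Current) = {RPM, Voltage}.
Children of Current: Noise, Temp.
Parents of each child, excluding Current:
  parents(Noise) \ {Current} = {RPM}.
  Temp also has parents Crack, Noise.
MB(Current) = {Crack, Noise, RPM, Temp, Voltage}, which has 5 nodes.

5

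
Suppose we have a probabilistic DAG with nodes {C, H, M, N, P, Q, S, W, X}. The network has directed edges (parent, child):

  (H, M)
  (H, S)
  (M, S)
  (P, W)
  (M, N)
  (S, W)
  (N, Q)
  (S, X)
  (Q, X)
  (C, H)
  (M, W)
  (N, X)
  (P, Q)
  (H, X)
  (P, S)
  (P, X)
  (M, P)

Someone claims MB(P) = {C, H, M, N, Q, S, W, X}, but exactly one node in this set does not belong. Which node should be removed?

C

The Markov blanket of a node is its parents, its children, and the other parents of its children.
P's parents: M.
Ch(P) = {Q, S, W, X}.
Parents of each child, excluding P:
  Q's other parent is N.
  S also has parents H, M.
  W also has parents M, S.
  X also has parents H, N, Q, S.
MB(P) = {H, M, N, Q, S, W, X}.
C is neither a parent, child, nor co-parent of P, so it does not belong.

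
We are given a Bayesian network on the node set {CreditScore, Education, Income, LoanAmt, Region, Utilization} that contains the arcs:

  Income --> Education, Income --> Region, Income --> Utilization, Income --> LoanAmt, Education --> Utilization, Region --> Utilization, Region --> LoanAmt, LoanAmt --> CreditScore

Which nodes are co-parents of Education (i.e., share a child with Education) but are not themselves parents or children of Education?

Children of Education: Utilization.
  Utilization: Income, Region
Excluding nodes already adjacent to Education (Income, Utilization), the co-parent-only contribution is {Region}.

{Region}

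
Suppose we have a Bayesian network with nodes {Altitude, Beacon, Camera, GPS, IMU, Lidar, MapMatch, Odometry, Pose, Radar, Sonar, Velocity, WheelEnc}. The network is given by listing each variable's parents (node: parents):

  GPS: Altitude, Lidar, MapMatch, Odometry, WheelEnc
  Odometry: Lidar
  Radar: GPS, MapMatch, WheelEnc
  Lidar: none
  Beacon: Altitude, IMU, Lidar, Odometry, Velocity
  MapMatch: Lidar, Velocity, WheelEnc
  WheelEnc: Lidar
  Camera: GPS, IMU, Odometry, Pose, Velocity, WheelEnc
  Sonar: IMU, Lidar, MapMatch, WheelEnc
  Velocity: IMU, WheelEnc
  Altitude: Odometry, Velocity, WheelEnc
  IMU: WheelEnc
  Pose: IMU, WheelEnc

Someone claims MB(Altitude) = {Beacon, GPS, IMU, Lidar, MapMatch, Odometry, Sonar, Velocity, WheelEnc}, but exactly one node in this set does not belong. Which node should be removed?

Recall MB(v) = parents ∪ children ∪ spouses, where spouses are the other parents of v's children.
Altitude has children Beacon, GPS.
Altitude has parents Odometry, Velocity, WheelEnc.
Parents of each child, excluding Altitude:
  Beacon's other parents are IMU, Lidar, Odometry, Velocity.
  GPS also has parents Lidar, MapMatch, Odometry, WheelEnc.
MB(Altitude) = {Beacon, GPS, IMU, Lidar, MapMatch, Odometry, Velocity, WheelEnc}.
Sonar is neither a parent, child, nor co-parent of Altitude, so it does not belong.

Sonar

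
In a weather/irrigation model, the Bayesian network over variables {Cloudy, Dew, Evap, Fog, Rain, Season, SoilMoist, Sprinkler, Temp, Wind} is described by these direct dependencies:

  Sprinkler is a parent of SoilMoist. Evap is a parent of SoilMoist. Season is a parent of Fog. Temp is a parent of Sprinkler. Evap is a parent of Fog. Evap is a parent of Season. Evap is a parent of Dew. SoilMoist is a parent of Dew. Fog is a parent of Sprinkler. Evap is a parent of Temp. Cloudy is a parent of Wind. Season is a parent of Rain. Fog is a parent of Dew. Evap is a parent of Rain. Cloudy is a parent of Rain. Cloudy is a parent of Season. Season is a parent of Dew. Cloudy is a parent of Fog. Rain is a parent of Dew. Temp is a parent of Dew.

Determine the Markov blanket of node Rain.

Rain's parents: Cloudy, Evap, Season.
Rain has child Dew.
For each child, the remaining parents (spouses of Rain):
  parents(Dew) \ {Rain} = {Evap, Fog, Season, SoilMoist, Temp}.
Taking the union gives {Cloudy, Dew, Evap, Fog, Season, SoilMoist, Temp}.

{Cloudy, Dew, Evap, Fog, Season, SoilMoist, Temp}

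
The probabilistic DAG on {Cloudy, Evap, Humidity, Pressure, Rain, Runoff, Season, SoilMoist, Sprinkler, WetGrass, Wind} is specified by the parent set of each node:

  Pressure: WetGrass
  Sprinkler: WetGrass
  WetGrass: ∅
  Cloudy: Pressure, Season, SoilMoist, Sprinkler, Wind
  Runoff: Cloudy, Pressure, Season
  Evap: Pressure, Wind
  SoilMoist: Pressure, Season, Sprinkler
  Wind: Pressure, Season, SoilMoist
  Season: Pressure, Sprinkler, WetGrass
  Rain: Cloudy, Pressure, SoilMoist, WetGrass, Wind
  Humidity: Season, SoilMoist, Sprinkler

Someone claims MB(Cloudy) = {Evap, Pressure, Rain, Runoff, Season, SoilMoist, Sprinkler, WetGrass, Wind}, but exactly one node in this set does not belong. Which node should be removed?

Evap

A node's Markov blanket = Pa ∪ Ch ∪ (parents of Ch other than the node itself).
Cloudy's parents: Pressure, Season, SoilMoist, Sprinkler, Wind.
Ch(Cloudy) = {Rain, Runoff}.
Parents of each child, excluding Cloudy:
  Runoff: Pressure, Season
  Rain: Pressure, SoilMoist, WetGrass, Wind
MB(Cloudy) = {Pressure, Rain, Runoff, Season, SoilMoist, Sprinkler, WetGrass, Wind}.
Evap is neither a parent, child, nor co-parent of Cloudy, so it does not belong.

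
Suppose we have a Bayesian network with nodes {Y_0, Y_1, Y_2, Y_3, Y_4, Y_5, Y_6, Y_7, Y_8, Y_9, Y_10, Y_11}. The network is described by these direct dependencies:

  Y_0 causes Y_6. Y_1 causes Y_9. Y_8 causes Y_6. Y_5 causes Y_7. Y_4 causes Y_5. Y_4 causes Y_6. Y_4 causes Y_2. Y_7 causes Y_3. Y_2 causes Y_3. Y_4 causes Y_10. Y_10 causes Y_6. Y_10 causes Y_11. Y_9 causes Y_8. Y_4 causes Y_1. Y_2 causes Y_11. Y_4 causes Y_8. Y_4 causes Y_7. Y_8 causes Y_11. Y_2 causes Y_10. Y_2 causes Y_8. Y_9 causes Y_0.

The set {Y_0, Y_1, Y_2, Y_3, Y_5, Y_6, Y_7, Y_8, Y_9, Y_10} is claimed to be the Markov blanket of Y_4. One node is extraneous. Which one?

Y_3

The Markov blanket of a node is its parents, its children, and the other parents of its children.
Y_4's parents: none.
Y_4's children: Y_1, Y_2, Y_5, Y_6, Y_7, Y_8, Y_10.
Parents of each child, excluding Y_4:
  Y_1: no additional parents.
  Y_2 has no other parent.
  Y_5: no additional parents.
  Y_10 also has parent Y_2.
  Y_7's other parent is Y_5.
  parents(Y_8) \ {Y_4} = {Y_2, Y_9}.
  Y_6's other parents are Y_0, Y_8, Y_10.
MB(Y_4) = {Y_0, Y_1, Y_2, Y_5, Y_6, Y_7, Y_8, Y_9, Y_10}.
Y_3 is neither a parent, child, nor co-parent of Y_4, so it does not belong.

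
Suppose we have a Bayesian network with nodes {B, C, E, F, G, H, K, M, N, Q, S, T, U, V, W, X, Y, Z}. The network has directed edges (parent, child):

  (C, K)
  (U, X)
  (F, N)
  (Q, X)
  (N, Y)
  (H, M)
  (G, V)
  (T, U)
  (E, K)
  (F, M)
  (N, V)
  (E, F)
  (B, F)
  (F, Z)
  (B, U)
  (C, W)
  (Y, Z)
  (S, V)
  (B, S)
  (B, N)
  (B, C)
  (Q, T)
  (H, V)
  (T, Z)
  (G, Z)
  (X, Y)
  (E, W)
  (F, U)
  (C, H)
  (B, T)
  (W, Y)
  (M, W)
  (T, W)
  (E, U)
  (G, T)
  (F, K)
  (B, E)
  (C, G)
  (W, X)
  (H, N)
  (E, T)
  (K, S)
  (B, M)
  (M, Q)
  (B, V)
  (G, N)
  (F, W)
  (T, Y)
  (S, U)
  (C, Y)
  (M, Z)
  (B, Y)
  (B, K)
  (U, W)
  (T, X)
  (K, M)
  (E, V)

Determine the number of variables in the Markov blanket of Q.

The Markov blanket of a node is its parents, its children, and the other parents of its children.
Q's parents: M.
Q's children: T, X.
Co-parents of Q (other parents of its children):
  T's other parents are B, E, G.
  parents(X) \ {Q} = {T, U, W}.
MB(Q) = {B, E, G, M, T, U, W, X}, which has 8 nodes.

8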